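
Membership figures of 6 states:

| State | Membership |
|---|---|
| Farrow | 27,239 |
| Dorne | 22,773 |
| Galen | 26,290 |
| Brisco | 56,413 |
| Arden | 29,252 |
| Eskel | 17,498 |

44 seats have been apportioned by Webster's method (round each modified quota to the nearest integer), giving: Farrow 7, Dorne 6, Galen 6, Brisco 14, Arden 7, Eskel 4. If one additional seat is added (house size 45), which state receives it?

Priority for the next seat is population ÷ (current seats + 0.5).
Priorities: Farrow 3631.867, Dorne 3503.538, Galen 4044.615, Brisco 3890.552, Arden 3900.267, Eskel 3888.444.
Highest priority: Galen.

Galen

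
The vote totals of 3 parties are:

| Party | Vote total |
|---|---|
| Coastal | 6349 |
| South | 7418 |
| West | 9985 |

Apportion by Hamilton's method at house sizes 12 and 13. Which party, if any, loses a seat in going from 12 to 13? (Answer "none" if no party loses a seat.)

At 12 seats: Coastal 3, South 4, West 5.
At 13 seats: Coastal 4, South 4, West 5.
No party's allocation decreased.

none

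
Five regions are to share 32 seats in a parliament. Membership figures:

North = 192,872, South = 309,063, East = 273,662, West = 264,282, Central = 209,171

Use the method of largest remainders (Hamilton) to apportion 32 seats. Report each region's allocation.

Standard divisor: 1249050 ÷ 32 ≈ 39032.812.
Standard quotas: North 4.9413, South 7.9180, East 7.0111, West 6.7708, Central 5.3589.
Lower quotas: North 4, South 7, East 7, West 6, Central 5 (sum 29, leaving 3 seats).
Remainders in descending order: North 0.9413, South 0.9180, West 0.7708, Central 0.3589, East 0.0111.
Largest remainders: North, South, West receive the extra seats.

North 5, South 8, East 7, West 7, Central 5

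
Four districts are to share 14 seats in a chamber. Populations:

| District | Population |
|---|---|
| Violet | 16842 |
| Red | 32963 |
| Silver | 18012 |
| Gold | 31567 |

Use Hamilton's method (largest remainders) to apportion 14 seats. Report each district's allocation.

The standard divisor is 99384/14 ≈ 7098.857.
Standard quotas: Violet 2.3725, Red 4.6434, Silver 2.5373, Gold 4.4468.
Lower quotas: Violet 2, Red 4, Silver 2, Gold 4 (sum 12, leaving 2 seats).
Remainders in descending order: Red 0.6434, Silver 0.5373, Gold 0.4468, Violet 0.3725.
Largest remainders: Red, Silver receive the extra seats.

Violet 2, Red 5, Silver 3, Gold 4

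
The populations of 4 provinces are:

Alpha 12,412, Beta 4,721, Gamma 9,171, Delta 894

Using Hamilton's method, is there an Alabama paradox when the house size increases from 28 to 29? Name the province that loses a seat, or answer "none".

none

At 28 seats: Alpha 13, Beta 5, Gamma 9, Delta 1.
At 29 seats: Alpha 13, Beta 5, Gamma 10, Delta 1.
No province's allocation decreased.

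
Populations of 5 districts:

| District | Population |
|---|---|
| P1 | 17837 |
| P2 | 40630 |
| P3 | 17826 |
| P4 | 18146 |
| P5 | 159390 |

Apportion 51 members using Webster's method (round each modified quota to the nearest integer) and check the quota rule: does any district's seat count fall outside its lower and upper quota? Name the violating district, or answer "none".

Standard quotas: P1 3.584, P2 8.163, P3 3.582, P4 3.646, P5 32.025.
Webster allocation: P1 4, P2 8, P3 4, P4 4, P5 31.
P5 has quota 32.025 (lower 32, upper 33) but receives 31 — outside the quota interval.

P5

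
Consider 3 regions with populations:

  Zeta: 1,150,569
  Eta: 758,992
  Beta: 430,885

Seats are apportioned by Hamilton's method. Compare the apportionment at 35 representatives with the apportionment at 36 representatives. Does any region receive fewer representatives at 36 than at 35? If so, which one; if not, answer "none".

At 35 seats: Zeta 17, Eta 11, Beta 7.
At 36 seats: Zeta 18, Eta 12, Beta 6.
Beta drops from 7 to 6.

Beta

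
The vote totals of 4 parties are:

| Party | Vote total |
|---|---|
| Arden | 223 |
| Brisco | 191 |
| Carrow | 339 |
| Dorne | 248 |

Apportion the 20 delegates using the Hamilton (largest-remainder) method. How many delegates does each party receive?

Standard divisor: 1001 ÷ 20 ≈ 50.05.
Standard quotas: Arden 4.456, Brisco 3.816, Carrow 6.773, Dorne 4.955.
Lower quotas: Arden 4, Brisco 3, Carrow 6, Dorne 4 (sum 17, leaving 3 seats).
Remainders in descending order: Dorne 0.955, Brisco 0.816, Carrow 0.773, Arden 0.456.
Largest remainders: Dorne, Brisco, Carrow receive the extra seats.

Arden=4, Brisco=4, Carrow=7, Dorne=5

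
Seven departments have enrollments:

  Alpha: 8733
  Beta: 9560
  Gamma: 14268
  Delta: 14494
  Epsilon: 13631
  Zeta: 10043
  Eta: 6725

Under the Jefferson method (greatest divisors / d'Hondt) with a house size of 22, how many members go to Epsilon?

Standard divisor 77454/22 ≈ 3520.636; standard quotas: Alpha 2.481, Beta 2.715, Gamma 4.053, Delta 4.117, Epsilon 3.872, Zeta 2.853, Eta 1.910.
Rounding down gives 2, 2, 4, 4, 3, 2, 1 = 18 seats, so the divisor must be adjusted.
With modified divisor 3000: modified quotas Alpha 2.911, Beta 3.187, Gamma 4.756, Delta 4.831, Epsilon 4.544, Zeta 3.348, Eta 2.242.
Rounding down: Alpha 2, Beta 3, Gamma 4, Delta 4, Epsilon 4, Zeta 3, Eta 2 (total 22).
Epsilon receives 4.

4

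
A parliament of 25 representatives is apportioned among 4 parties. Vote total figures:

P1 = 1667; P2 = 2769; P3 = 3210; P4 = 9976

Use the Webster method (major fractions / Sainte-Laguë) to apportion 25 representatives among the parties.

P1 2, P2 4, P3 5, P4 14

Standard divisor 17622/25 ≈ 704.88; standard quotas: P1 2.365, P2 3.928, P3 4.554, P4 14.153.
Rounding to the nearest integer gives P1 2, P2 4, P3 5, P4 14 — total 25, matching the house size, so no adjustment is needed.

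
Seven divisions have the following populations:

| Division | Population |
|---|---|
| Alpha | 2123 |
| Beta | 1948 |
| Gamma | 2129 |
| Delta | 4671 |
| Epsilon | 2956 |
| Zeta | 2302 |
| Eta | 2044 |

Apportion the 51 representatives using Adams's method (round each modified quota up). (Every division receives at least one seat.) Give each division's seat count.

Standard divisor 18173/51 ≈ 356.333; standard quotas: Alpha 5.958, Beta 5.467, Gamma 5.975, Delta 13.109, Epsilon 8.296, Zeta 6.460, Eta 5.736.
Rounding up gives 6, 6, 6, 14, 9, 7, 6 = 54 seats, so the divisor must be adjusted.
With modified divisor 386: modified quotas Alpha 5.500, Beta 5.047, Gamma 5.516, Delta 12.101, Epsilon 7.658, Zeta 5.964, Eta 5.295.
Rounding up: Alpha 6, Beta 6, Gamma 6, Delta 13, Epsilon 8, Zeta 6, Eta 6 (total 51).

Alpha 6, Beta 6, Gamma 6, Delta 13, Epsilon 8, Zeta 6, Eta 6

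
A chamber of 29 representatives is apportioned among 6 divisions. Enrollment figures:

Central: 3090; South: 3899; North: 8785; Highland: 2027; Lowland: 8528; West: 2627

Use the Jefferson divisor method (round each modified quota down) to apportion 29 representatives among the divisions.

Standard divisor 28956/29 ≈ 998.483; standard quotas: Central 3.095, South 3.905, North 8.798, Highland 2.030, Lowland 8.541, West 2.631.
Rounding down gives 3, 3, 8, 2, 8, 2 = 26 seats, so the divisor must be adjusted.
With modified divisor 900: modified quotas Central 3.433, South 4.332, North 9.761, Highland 2.252, Lowland 9.476, West 2.919.
Rounding down: Central 3, South 4, North 9, Highland 2, Lowland 9, West 2 (total 29).

Central 3; South 4; North 9; Highland 2; Lowland 9; West 2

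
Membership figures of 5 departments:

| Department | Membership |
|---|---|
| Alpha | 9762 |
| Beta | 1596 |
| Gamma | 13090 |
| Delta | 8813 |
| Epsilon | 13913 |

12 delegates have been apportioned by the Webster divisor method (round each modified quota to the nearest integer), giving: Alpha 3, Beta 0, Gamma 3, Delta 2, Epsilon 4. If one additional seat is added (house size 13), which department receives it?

Gamma

Priority for the next seat is population ÷ (current seats + 0.5).
Priorities: Alpha 2789.143, Beta 3192.000, Gamma 3740.000, Delta 3525.200, Epsilon 3091.778.
Highest priority: Gamma.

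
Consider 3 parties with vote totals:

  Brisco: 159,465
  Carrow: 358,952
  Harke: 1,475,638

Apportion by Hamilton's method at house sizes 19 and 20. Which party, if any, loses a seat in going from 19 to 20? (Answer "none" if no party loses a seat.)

At 19 seats: Brisco 2, Carrow 3, Harke 14.
At 20 seats: Brisco 1, Carrow 4, Harke 15.
Brisco drops from 2 to 1.

Brisco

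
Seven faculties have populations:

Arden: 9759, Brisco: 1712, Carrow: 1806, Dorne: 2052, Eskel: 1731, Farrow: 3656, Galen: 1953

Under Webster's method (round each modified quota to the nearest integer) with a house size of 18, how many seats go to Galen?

2

Standard divisor 22669/18 ≈ 1259.389; standard quotas: Arden 7.749, Brisco 1.359, Carrow 1.434, Dorne 1.629, Eskel 1.374, Farrow 2.903, Galen 1.551.
Rounding to the nearest integer gives Arden 8, Brisco 1, Carrow 1, Dorne 2, Eskel 1, Farrow 3, Galen 2 — total 18, matching the house size, so no adjustment is needed.
Galen receives 2.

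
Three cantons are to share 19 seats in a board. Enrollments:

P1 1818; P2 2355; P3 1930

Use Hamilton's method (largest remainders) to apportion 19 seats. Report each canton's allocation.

P1: 6, P2: 7, P3: 6

Total 6103; standard divisor 6103/19 ≈ 321.211.
Standard quotas: P1 5.660, P2 7.332, P3 6.009.
Lower quotas: P1 5, P2 7, P3 6 (sum 18, leaving 1 seat).
Remainders in descending order: P1 0.660, P2 0.332, P3 0.009.
The surplus seat goes to P1.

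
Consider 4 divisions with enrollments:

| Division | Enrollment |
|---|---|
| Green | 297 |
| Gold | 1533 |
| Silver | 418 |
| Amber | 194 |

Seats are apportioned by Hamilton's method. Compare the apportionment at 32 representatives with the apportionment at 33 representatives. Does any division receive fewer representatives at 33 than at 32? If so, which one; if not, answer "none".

Amber

At 32 seats: Green 4, Gold 20, Silver 5, Amber 3.
At 33 seats: Green 4, Gold 21, Silver 6, Amber 2.
Amber drops from 3 to 2.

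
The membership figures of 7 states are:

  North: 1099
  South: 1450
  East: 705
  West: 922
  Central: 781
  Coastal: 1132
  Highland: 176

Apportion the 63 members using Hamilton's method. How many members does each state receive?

The standard divisor is 6265/63 ≈ 99.444.
Standard quotas: North 11.051, South 14.581, East 7.089, West 9.272, Central 7.854, Coastal 11.383, Highland 1.770.
Lower quotas: North 11, South 14, East 7, West 9, Central 7, Coastal 11, Highland 1 (sum 60, leaving 3 seats).
Remainders in descending order: Central 0.854, Highland 0.770, South 0.581, Coastal 0.383, West 0.272, East 0.089, North 0.051.
Largest remainders: Central, Highland, South receive the extra seats.

North=11; South=15; East=7; West=9; Central=8; Coastal=11; Highland=2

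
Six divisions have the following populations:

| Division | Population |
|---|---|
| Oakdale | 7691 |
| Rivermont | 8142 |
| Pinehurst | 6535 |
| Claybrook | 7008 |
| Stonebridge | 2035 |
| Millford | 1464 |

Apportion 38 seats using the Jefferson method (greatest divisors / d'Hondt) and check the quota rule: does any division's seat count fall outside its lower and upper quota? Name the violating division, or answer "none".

Standard quotas: Oakdale 8.890, Rivermont 9.411, Pinehurst 7.554, Claybrook 8.101, Stonebridge 2.352, Millford 1.692.
Jefferson allocation: Oakdale 9, Rivermont 10, Pinehurst 8, Claybrook 8, Stonebridge 2, Millford 1.
Every allocation lies between the lower and upper quota.

none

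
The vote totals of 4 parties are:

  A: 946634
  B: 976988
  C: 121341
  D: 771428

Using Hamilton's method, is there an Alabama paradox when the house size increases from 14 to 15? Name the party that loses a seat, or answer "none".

none

At 14 seats: A 5, B 5, C 0, D 4.
At 15 seats: A 5, B 5, C 1, D 4.
No party's allocation decreased.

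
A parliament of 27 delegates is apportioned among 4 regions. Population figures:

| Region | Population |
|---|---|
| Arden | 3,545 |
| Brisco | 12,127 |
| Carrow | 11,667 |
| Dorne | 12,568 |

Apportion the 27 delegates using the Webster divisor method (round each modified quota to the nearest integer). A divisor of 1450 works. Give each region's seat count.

With modified divisor 1450: modified quotas Arden 2.445, Brisco 8.363, Carrow 8.046, Dorne 8.668.
Rounding to the nearest integer: Arden 2, Brisco 8, Carrow 8, Dorne 9 (total 27).

Arden 2, Brisco 8, Carrow 8, Dorne 9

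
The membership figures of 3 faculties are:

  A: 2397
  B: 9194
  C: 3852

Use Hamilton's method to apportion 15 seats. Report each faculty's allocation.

A 2, B 9, C 4

Total 15443; standard divisor 15443/15 ≈ 1029.533.
Standard quotas: A 2.3282, B 8.9303, C 3.7415.
Lower quotas: A 2, B 8, C 3 (sum 13, leaving 2 seats).
Remainders in descending order: B 0.9303, C 0.7415, A 0.3282.
The surplus seats go to B, C.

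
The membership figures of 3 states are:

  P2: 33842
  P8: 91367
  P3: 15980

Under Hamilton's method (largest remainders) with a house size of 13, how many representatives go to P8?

Total 141189; standard divisor 141189/13 ≈ 10860.692.
Standard quotas: P2 3.1160, P8 8.4126, P3 1.4714.
Lower quotas: P2 3, P8 8, P3 1 (sum 12, leaving 1 seat).
Remainders in descending order: P3 0.4714, P8 0.4126, P2 0.1160.
Largest remainder: P3 receives the extra seat.
P8 receives 8.

8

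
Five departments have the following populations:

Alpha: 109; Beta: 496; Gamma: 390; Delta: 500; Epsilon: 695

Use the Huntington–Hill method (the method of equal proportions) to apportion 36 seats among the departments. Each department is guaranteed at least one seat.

With divisor 60.3: modified quotas Alpha 1.808, Beta 8.226, Gamma 6.468, Delta 8.292, Epsilon 11.526.
Geometric-mean thresholds: Alpha √(1·2)=1.414, Beta √(8·9)=8.485, Gamma √(6·7)=6.481, Delta √(8·9)=8.485, Epsilon √(11·12)=11.489.
Each quota rounded against its threshold gives Alpha 2, Beta 8, Gamma 6, Delta 8, Epsilon 12 (total 36).

Alpha=2; Beta=8; Gamma=6; Delta=8; Epsilon=12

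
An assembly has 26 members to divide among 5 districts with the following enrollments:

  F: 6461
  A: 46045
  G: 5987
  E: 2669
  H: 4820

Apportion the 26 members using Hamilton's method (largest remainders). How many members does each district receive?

The standard divisor is 65982/26 ≈ 2537.769.
Standard quotas: F 2.5459, A 18.1439, G 2.3592, E 1.0517, H 1.8993.
Lower quotas: F 2, A 18, G 2, E 1, H 1 (sum 24, leaving 2 seats).
Remainders in descending order: H 0.8993, F 0.5459, G 0.3592, A 0.1439, E 0.0517.
The surplus seats go to H, F.

F: 3, A: 18, G: 2, E: 1, H: 2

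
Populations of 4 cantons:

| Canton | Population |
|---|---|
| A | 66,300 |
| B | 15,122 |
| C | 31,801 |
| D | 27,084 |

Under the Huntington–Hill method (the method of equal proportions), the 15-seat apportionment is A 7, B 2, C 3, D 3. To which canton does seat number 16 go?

C

Priority for the next seat is population ÷ (√(s·(s+1))).
Priorities: A 8859.710, B 6173.531, C 9180.158, D 7818.477.
Highest priority: C.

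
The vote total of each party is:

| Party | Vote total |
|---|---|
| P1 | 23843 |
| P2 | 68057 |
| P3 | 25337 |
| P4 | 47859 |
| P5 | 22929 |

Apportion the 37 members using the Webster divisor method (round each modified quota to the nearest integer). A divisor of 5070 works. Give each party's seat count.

With modified divisor 5070: modified quotas P1 4.703, P2 13.423, P3 4.997, P4 9.440, P5 4.522.
Rounding to the nearest integer: P1 5, P2 13, P3 5, P4 9, P5 5 (total 37).

P1 5; P2 13; P3 5; P4 9; P5 5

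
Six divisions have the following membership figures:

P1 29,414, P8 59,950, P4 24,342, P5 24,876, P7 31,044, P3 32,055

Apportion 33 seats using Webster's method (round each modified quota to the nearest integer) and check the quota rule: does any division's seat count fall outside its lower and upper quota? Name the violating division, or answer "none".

Standard quotas: P1 4.813, P8 9.809, P4 3.983, P5 4.070, P7 5.080, P3 5.245.
Webster allocation: P1 5, P8 10, P4 4, P5 4, P7 5, P3 5.
Every allocation lies between the lower and upper quota.

none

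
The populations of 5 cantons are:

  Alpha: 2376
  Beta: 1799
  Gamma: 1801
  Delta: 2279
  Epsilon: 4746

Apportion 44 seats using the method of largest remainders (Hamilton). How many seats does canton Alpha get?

Total 13001; standard divisor 13001/44 ≈ 295.477.
Standard quotas: Alpha 8.041, Beta 6.088, Gamma 6.095, Delta 7.713, Epsilon 16.062.
Lower quotas: Alpha 8, Beta 6, Gamma 6, Delta 7, Epsilon 16 (sum 43, leaving 1 seat).
Remainders in descending order: Delta 0.713, Gamma 0.095, Beta 0.088, Epsilon 0.062, Alpha 0.041.
Largest remainder: Delta receives the extra seat.
Alpha receives 8.

8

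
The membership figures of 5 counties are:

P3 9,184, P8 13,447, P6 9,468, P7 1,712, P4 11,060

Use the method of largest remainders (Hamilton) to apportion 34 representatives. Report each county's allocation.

Standard divisor: 44871 ÷ 34 ≈ 1319.735.
Standard quotas: P3 6.9590, P8 10.1892, P6 7.1742, P7 1.2972, P4 8.3805.
Lower quotas: P3 6, P8 10, P6 7, P7 1, P4 8 (sum 32, leaving 2 seats).
Remainders in descending order: P3 0.9590, P4 0.3805, P7 0.2972, P8 0.1892, P6 0.1742.
The surplus seats go to P3, P4.

P3 7, P8 10, P6 7, P7 1, P4 9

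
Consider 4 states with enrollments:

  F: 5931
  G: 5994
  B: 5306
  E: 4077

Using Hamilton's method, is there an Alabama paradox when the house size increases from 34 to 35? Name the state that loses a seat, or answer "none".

At 34 seats: F 9, G 10, B 8, E 7.
At 35 seats: F 10, G 10, B 9, E 6.
E drops from 7 to 6.

E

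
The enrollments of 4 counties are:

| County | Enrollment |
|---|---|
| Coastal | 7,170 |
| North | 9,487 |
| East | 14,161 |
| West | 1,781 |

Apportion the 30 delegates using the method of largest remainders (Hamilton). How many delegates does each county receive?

Coastal 6, North 9, East 13, West 2

The standard divisor is 32599/30 ≈ 1086.633.
Standard quotas: Coastal 6.5984, North 8.7306, East 13.0320, West 1.6390.
Lower quotas: Coastal 6, North 8, East 13, West 1 (sum 28, leaving 2 seats).
Remainders in descending order: North 0.7306, West 0.6390, Coastal 0.5984, East 0.0320.
Largest remainders: North, West receive the extra seats.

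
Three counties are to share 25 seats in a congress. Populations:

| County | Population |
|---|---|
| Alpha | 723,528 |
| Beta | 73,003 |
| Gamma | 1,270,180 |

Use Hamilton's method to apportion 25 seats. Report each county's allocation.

Alpha 9, Beta 1, Gamma 15

Total 2066711; standard divisor 2066711/25 ≈ 82668.44.
Standard quotas: Alpha 8.7522, Beta 0.8831, Gamma 15.3648.
Lower quotas: Alpha 8, Beta 0, Gamma 15 (sum 23, leaving 2 seats).
Remainders in descending order: Beta 0.8831, Alpha 0.7522, Gamma 0.3648.
The surplus seats go to Beta, Alpha.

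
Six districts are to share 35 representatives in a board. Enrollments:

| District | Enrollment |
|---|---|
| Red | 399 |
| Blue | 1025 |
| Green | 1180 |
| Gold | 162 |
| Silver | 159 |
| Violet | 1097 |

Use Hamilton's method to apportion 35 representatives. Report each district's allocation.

Standard divisor: 4022 ÷ 35 ≈ 114.914.
Standard quotas: Red 3.472, Blue 8.920, Green 10.269, Gold 1.410, Silver 1.384, Violet 9.546.
Lower quotas: Red 3, Blue 8, Green 10, Gold 1, Silver 1, Violet 9 (sum 32, leaving 3 seats).
Remainders in descending order: Blue 0.920, Violet 0.546, Red 0.472, Gold 0.410, Silver 0.384, Green 0.269.
Largest remainders: Blue, Violet, Red receive the extra seats.

Red: 4, Blue: 9, Green: 10, Gold: 1, Silver: 1, Violet: 10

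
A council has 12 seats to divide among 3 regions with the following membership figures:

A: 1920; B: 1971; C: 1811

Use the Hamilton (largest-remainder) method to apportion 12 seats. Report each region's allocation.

A 4; B 4; C 4

Total 5702; standard divisor 5702/12 ≈ 475.167.
Standard quotas: A 4.041, B 4.148, C 3.811.
Lower quotas: A 4, B 4, C 3 (sum 11, leaving 1 seat).
Remainders in descending order: C 0.811, B 0.148, A 0.041.
Largest remainder: C receives the extra seat.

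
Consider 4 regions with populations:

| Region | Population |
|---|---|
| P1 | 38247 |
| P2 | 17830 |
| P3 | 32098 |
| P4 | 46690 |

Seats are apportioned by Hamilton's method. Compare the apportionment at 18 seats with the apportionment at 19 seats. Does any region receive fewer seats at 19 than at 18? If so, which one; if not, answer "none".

P2

At 18 seats: P1 5, P2 3, P3 4, P4 6.
At 19 seats: P1 5, P2 2, P3 5, P4 7.
P2 drops from 3 to 2.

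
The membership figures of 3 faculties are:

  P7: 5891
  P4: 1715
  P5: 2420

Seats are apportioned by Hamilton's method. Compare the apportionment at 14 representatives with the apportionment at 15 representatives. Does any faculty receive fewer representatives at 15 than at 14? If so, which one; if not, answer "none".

At 14 seats: P7 8, P4 3, P5 3.
At 15 seats: P7 9, P4 2, P5 4.
P4 drops from 3 to 2.

P4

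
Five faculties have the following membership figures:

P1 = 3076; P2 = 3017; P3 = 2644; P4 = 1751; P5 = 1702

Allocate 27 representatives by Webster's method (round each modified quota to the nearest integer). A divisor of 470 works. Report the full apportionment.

With modified divisor 470: modified quotas P1 6.545, P2 6.419, P3 5.626, P4 3.726, P5 3.621.
Rounding to the nearest integer: P1 7, P2 6, P3 6, P4 4, P5 4 (total 27).

P1=7, P2=6, P3=6, P4=4, P5=4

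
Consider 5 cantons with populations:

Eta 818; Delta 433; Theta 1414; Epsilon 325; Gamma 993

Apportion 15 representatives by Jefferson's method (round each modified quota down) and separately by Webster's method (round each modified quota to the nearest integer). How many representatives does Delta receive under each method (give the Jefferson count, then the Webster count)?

1 and 2

Jefferson: Eta 3, Delta 1, Theta 6, Epsilon 1, Gamma 4.
Webster: Eta 3, Delta 2, Theta 5, Epsilon 1, Gamma 4.
Delta gets 1 under Jefferson and 2 under Webster.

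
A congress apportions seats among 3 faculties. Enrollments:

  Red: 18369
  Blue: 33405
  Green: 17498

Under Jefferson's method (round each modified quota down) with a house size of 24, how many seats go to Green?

Standard divisor 69272/24 ≈ 2886.333; standard quotas: Red 6.364, Blue 11.574, Green 6.062.
Rounding down gives 6, 11, 6 = 23 seats, so the divisor must be adjusted.
With modified divisor 2700: modified quotas Red 6.803, Blue 12.372, Green 6.481.
Rounding down: Red 6, Blue 12, Green 6 (total 24).
Green receives 6.

6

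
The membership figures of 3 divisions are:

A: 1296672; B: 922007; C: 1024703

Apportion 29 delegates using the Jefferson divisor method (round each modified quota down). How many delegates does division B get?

Standard divisor 3243382/29 ≈ 111840.759; standard quotas: A 11.594, B 8.244, C 9.162.
Rounding down gives 11, 8, 9 = 28 seats, so the divisor must be adjusted.
With modified divisor 105300: modified quotas A 12.314, B 8.756, C 9.731.
Rounding down: A 12, B 8, C 9 (total 29).
B receives 8.

8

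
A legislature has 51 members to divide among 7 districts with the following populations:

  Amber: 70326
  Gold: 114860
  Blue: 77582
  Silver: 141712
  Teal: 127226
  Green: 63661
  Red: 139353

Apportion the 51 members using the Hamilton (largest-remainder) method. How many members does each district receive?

Amber 5; Gold 8; Blue 5; Silver 10; Teal 9; Green 4; Red 10

Total 734720; standard divisor 734720/51 ≈ 14406.275.
Standard quotas: Amber 4.8816, Gold 7.9729, Blue 5.3853, Silver 9.8368, Teal 8.8313, Green 4.4190, Red 9.6731.
Lower quotas: Amber 4, Gold 7, Blue 5, Silver 9, Teal 8, Green 4, Red 9 (sum 46, leaving 5 seats).
Remainders in descending order: Gold 0.9729, Amber 0.8816, Silver 0.8368, Teal 0.8313, Red 0.6731, Green 0.4190, Blue 0.3853.
Largest remainders: Gold, Amber, Silver, Teal, Red receive the extra seats.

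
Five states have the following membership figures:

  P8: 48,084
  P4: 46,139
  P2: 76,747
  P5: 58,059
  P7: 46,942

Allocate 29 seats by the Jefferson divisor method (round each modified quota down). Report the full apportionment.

P8: 5, P4: 5, P2: 8, P5: 6, P7: 5

Standard divisor 275971/29 ≈ 9516.241; standard quotas: P8 5.053, P4 4.848, P2 8.065, P5 6.101, P7 4.933.
Rounding down gives 5, 4, 8, 6, 4 = 27 seats, so the divisor must be adjusted.
With modified divisor 8900: modified quotas P8 5.403, P4 5.184, P2 8.623, P5 6.523, P7 5.274.
Rounding down: P8 5, P4 5, P2 8, P5 6, P7 5 (total 29).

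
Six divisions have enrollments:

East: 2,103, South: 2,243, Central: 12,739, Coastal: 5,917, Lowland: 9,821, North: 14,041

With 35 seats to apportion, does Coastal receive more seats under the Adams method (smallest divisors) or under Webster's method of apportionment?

Adams: East 2, South 2, Central 9, Coastal 5, Lowland 7, North 10.
Webster: East 2, South 2, Central 10, Coastal 4, Lowland 7, North 10.
Coastal gets 5 under Adams and 4 under Webster.

Adams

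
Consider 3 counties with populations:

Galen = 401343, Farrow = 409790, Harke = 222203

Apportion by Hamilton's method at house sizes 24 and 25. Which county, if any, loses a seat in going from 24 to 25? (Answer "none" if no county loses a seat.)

none

At 24 seats: Galen 9, Farrow 10, Harke 5.
At 25 seats: Galen 10, Farrow 10, Harke 5.
No county's allocation decreased.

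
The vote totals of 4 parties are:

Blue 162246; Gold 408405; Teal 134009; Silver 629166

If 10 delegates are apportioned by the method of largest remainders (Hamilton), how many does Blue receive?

1

Total 1333826; standard divisor 1333826/10 ≈ 133382.6.
Standard quotas: Blue 1.2164, Gold 3.0619, Teal 1.0047, Silver 4.7170.
Lower quotas: Blue 1, Gold 3, Teal 1, Silver 4 (sum 9, leaving 1 seat).
Remainders in descending order: Silver 0.7170, Blue 0.2164, Gold 0.0619, Teal 0.0047.
The surplus seat goes to Silver.
Blue receives 1.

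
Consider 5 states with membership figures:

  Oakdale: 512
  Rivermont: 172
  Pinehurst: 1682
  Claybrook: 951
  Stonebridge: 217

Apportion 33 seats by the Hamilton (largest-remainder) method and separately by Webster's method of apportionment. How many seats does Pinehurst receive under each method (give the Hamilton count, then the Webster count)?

16 and 15

Hamilton: Oakdale 5, Rivermont 1, Pinehurst 16, Claybrook 9, Stonebridge 2.
Webster: Oakdale 5, Rivermont 2, Pinehurst 15, Claybrook 9, Stonebridge 2.
Pinehurst gets 16 under Hamilton and 15 under Webster.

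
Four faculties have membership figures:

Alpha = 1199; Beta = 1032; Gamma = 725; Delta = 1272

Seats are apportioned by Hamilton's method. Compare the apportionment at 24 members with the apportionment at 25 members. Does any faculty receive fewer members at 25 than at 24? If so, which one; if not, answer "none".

At 24 seats: Alpha 7, Beta 6, Gamma 4, Delta 7.
At 25 seats: Alpha 7, Beta 6, Gamma 4, Delta 8.
No faculty's allocation decreased.

none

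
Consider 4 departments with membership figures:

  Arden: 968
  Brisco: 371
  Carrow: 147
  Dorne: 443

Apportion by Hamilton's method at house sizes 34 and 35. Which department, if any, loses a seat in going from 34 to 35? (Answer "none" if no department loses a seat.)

At 34 seats: Arden 17, Brisco 6, Carrow 3, Dorne 8.
At 35 seats: Arden 17, Brisco 7, Carrow 3, Dorne 8.
No department's allocation decreased.

none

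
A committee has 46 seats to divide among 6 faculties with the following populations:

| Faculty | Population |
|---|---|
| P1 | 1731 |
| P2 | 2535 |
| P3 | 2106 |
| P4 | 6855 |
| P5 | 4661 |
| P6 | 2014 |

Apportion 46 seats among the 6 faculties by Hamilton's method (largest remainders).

P1: 4, P2: 6, P3: 5, P4: 16, P5: 11, P6: 4

The standard divisor is 19902/46 ≈ 432.652.
Standard quotas: P1 4.0009, P2 5.8592, P3 4.8677, P4 15.8441, P5 10.7731, P6 4.6550.
Lower quotas: P1 4, P2 5, P3 4, P4 15, P5 10, P6 4 (sum 42, leaving 4 seats).
Remainders in descending order: P3 0.8677, P2 0.8592, P4 0.8441, P5 0.7731, P6 0.6550, P1 0.0009.
The surplus seats go to P3, P2, P4, P5.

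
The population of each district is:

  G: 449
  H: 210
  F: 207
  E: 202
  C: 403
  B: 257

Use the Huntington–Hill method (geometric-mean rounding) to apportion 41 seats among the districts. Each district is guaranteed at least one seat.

G 11; H 5; F 5; E 5; C 9; B 6

With divisor 42.6: modified quotas G 10.540, H 4.930, F 4.859, E 4.742, C 9.460, B 6.033.
Geometric-mean thresholds: G √(10·11)=10.488, H √(4·5)=4.472, F √(4·5)=4.472, E √(4·5)=4.472, C √(9·10)=9.487, B √(6·7)=6.481.
Each quota rounded against its threshold gives G 11, H 5, F 5, E 5, C 9, B 6 (total 41).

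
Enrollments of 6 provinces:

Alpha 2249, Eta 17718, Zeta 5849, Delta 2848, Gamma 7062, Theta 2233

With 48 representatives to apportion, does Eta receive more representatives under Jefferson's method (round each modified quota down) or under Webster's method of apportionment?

Jefferson

Jefferson: Alpha 3, Eta 23, Zeta 7, Delta 3, Gamma 9, Theta 3.
Webster: Alpha 3, Eta 22, Zeta 7, Delta 4, Gamma 9, Theta 3.
Eta gets 23 under Jefferson and 22 under Webster.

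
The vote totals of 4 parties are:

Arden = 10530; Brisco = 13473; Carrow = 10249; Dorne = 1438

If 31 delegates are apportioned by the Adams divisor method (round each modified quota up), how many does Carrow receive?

Standard divisor 35690/31 ≈ 1151.29; standard quotas: Arden 9.146, Brisco 11.703, Carrow 8.902, Dorne 1.249.
Rounding up gives 10, 12, 9, 2 = 33 seats, so the divisor must be adjusted.
With modified divisor 1250: modified quotas Arden 8.424, Brisco 10.778, Carrow 8.199, Dorne 1.150.
Rounding up: Arden 9, Brisco 11, Carrow 9, Dorne 2 (total 31).
Carrow receives 9.

9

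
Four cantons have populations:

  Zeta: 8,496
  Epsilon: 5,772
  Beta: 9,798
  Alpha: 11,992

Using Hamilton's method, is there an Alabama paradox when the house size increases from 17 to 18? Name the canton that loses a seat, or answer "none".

At 17 seats: Zeta 4, Epsilon 3, Beta 4, Alpha 6.
At 18 seats: Zeta 4, Epsilon 3, Beta 5, Alpha 6.
No canton's allocation decreased.

none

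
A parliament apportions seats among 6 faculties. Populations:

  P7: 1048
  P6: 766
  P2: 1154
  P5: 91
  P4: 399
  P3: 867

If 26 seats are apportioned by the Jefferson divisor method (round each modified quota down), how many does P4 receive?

2

Standard divisor 4325/26 ≈ 166.346; standard quotas: P7 6.300, P6 4.605, P2 6.937, P5 0.547, P4 2.399, P3 5.212.
Rounding down gives 6, 4, 6, 0, 2, 5 = 23 seats, so the divisor must be adjusted.
With modified divisor 147: modified quotas P7 7.129, P6 5.211, P2 7.850, P5 0.619, P4 2.714, P3 5.898.
Rounding down: P7 7, P6 5, P2 7, P5 0, P4 2, P3 5 (total 26).
P4 receives 2.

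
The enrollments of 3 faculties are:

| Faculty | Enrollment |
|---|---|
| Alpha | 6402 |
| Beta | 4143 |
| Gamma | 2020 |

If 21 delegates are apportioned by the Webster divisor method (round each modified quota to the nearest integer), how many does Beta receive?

7

Standard divisor 12565/21 ≈ 598.333; standard quotas: Alpha 10.700, Beta 6.924, Gamma 3.376.
Rounding to the nearest integer gives Alpha 11, Beta 7, Gamma 3 — total 21, matching the house size, so no adjustment is needed.
Beta receives 7.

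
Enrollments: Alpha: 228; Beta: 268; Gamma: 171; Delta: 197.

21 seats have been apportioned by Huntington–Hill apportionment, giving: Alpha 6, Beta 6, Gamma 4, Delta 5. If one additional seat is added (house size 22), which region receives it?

Beta

Priority for the next seat is population ÷ (√(s·(s+1))).
Priorities: Alpha 35.181, Beta 41.353, Gamma 38.237, Delta 35.967.
Highest priority: Beta.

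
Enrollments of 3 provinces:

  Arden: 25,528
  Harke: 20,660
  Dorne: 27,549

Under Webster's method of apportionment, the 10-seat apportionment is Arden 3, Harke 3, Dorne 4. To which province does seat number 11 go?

Priority for the next seat is population ÷ (current seats + 0.5).
Priorities: Arden 7293.714, Harke 5902.857, Dorne 6122.000.
Highest priority: Arden.

Arden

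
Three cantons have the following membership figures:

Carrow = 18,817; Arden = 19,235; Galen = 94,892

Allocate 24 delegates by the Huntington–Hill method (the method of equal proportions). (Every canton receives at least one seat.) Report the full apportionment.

With divisor 5492: modified quotas Carrow 3.426, Arden 3.502, Galen 17.278.
Geometric-mean thresholds: Carrow √(3·4)=3.464, Arden √(3·4)=3.464, Galen √(17·18)=17.493.
Each quota rounded against its threshold gives Carrow 3, Arden 4, Galen 17 (total 24).

Carrow 3, Arden 4, Galen 17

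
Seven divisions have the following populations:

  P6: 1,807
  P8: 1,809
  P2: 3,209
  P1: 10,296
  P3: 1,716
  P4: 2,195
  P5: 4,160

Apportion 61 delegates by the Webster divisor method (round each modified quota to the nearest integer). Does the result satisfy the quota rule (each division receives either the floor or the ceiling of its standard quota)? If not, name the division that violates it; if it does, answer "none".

P1

Standard quotas: P6 4.375, P8 4.380, P2 7.770, P1 24.931, P3 4.155, P4 5.315, P5 10.073.
Webster allocation: P6 4, P8 4, P2 8, P1 26, P3 4, P4 5, P5 10.
P1 has quota 24.931 (lower 24, upper 25) but receives 26 — outside the quota interval.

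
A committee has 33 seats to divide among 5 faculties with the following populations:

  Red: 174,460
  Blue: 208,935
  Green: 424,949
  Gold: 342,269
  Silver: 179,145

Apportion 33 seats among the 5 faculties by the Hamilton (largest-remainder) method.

The standard divisor is 1329758/33 ≈ 40295.697.
Standard quotas: Red 4.3295, Blue 5.1850, Green 10.5458, Gold 8.4939, Silver 4.4458.
Lower quotas: Red 4, Blue 5, Green 10, Gold 8, Silver 4 (sum 31, leaving 2 seats).
Remainders in descending order: Green 0.5458, Gold 0.4939, Silver 0.4458, Red 0.3295, Blue 0.1850.
Largest remainders: Green, Gold receive the extra seats.

Red=4; Blue=5; Green=11; Gold=9; Silver=4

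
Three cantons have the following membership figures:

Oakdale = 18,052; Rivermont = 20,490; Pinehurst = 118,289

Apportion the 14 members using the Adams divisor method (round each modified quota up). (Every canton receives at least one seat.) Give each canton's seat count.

Standard divisor 156831/14 ≈ 11202.214; standard quotas: Oakdale 1.611, Rivermont 1.829, Pinehurst 10.559.
Rounding up gives 2, 2, 11 = 15 seats, so the divisor must be adjusted.
With modified divisor 12500: modified quotas Oakdale 1.444, Rivermont 1.639, Pinehurst 9.463.
Rounding up: Oakdale 2, Rivermont 2, Pinehurst 10 (total 14).

Oakdale 2; Rivermont 2; Pinehurst 10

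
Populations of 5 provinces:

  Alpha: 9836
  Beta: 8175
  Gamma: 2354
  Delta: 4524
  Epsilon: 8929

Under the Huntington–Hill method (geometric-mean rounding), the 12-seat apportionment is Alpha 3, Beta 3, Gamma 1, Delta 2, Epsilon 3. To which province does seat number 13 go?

Priority for the next seat is population ÷ (√(s·(s+1))).
Priorities: Alpha 2839.409, Beta 2359.919, Gamma 1664.529, Delta 1846.915, Epsilon 2577.580.
Highest priority: Alpha.

Alpha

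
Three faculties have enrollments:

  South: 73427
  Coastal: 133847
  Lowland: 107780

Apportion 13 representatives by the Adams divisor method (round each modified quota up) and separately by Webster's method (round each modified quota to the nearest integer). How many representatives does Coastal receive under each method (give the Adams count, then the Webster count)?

Adams: South 3, Coastal 5, Lowland 5.
Webster: South 3, Coastal 6, Lowland 4.
Coastal gets 5 under Adams and 6 under Webster.

5 and 6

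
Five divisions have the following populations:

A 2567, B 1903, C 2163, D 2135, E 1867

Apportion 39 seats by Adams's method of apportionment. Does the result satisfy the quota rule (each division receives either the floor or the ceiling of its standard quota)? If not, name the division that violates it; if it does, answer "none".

none

Standard quotas: A 9.414, B 6.979, C 7.932, D 7.829, E 6.847.
Adams allocation: A 9, B 7, C 8, D 8, E 7.
Every allocation lies between the lower and upper quota.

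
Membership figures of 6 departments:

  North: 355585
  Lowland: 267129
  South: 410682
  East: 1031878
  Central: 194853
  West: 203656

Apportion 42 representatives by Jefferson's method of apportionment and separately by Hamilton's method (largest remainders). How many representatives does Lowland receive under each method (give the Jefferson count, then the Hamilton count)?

Jefferson: North 6, Lowland 4, South 7, East 19, Central 3, West 3.
Hamilton: North 6, Lowland 5, South 7, East 18, Central 3, West 3.
Lowland gets 4 under Jefferson and 5 under Hamilton.

4 and 5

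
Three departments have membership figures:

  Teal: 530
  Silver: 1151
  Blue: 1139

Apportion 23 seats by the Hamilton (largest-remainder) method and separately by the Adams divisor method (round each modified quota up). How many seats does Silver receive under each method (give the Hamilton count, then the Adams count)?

Hamilton: Teal 4, Silver 10, Blue 9.
Adams: Teal 5, Silver 9, Blue 9.
Silver gets 10 under Hamilton and 9 under Adams.

10 and 9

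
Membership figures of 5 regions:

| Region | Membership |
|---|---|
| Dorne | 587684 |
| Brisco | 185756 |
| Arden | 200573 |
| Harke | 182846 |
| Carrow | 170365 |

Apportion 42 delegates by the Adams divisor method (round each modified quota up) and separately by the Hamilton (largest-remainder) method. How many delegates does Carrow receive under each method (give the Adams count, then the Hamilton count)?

Adams: Dorne 18, Brisco 6, Arden 6, Harke 6, Carrow 6.
Hamilton: Dorne 19, Brisco 6, Arden 6, Harke 6, Carrow 5.
Carrow gets 6 under Adams and 5 under Hamilton.

6 and 5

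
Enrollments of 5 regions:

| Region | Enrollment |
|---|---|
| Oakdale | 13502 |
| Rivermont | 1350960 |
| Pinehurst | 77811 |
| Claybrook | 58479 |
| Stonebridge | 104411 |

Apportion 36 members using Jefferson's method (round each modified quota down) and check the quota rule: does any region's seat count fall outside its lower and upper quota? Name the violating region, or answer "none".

Rivermont

Standard quotas: Oakdale 0.303, Rivermont 30.299, Pinehurst 1.745, Claybrook 1.312, Stonebridge 2.342.
Jefferson allocation: Oakdale 0, Rivermont 32, Pinehurst 1, Claybrook 1, Stonebridge 2.
Rivermont has quota 30.299 (lower 30, upper 31) but receives 32 — outside the quota interval.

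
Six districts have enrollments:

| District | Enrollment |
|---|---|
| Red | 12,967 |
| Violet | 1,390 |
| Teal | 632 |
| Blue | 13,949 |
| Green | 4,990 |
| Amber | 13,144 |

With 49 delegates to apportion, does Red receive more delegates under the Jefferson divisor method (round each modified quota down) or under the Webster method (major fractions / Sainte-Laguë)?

Jefferson

Jefferson: Red 14, Violet 1, Teal 0, Blue 15, Green 5, Amber 14.
Webster: Red 13, Violet 1, Teal 1, Blue 15, Green 5, Amber 14.
Red gets 14 under Jefferson and 13 under Webster.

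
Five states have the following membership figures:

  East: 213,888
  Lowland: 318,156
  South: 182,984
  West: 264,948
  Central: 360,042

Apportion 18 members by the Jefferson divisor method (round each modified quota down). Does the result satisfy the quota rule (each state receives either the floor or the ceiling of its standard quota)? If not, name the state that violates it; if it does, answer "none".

Standard quotas: East 2.873, Lowland 4.274, South 2.458, West 3.559, Central 4.836.
Jefferson allocation: East 3, Lowland 4, South 2, West 4, Central 5.
Every allocation lies between the lower and upper quota.

none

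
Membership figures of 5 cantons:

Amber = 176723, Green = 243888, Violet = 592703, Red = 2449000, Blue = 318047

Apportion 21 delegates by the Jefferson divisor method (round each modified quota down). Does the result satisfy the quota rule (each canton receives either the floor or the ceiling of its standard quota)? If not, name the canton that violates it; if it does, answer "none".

Red

Standard quotas: Amber 0.982, Green 1.355, Violet 3.292, Red 13.604, Blue 1.767.
Jefferson allocation: Amber 1, Green 1, Violet 3, Red 15, Blue 1.
Red has quota 13.604 (lower 13, upper 14) but receives 15 — outside the quota interval.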